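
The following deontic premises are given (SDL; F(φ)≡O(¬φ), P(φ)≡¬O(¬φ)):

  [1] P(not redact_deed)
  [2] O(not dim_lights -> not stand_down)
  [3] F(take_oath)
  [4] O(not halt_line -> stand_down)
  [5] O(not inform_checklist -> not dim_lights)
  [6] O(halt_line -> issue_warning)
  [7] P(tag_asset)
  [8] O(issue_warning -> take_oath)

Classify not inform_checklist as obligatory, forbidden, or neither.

Forbidden

Premise 3 is F(take_oath), i.e. O(not take_oath).
The contrapositive of premise 8 (O(issue_warning -> take_oath)) is O(not take_oath -> not issue_warning), and O(not take_oath) is already established, so O(not issue_warning).
The contrapositive of premise 6 (O(halt_line -> issue_warning)) is O(not issue_warning -> not halt_line), and O(not issue_warning) is already established, so O(not halt_line).
Applying K to premise 4 (O(not halt_line -> stand_down)) and O(not halt_line) yields O(stand_down).
The contrapositive of premise 2 (O(not dim_lights -> not stand_down)) is O(stand_down -> dim_lights), and O(stand_down) is already established, so O(dim_lights).
The contrapositive of premise 5 (O(not inform_checklist -> not dim_lights)) is O(dim_lights -> inform_checklist), and O(dim_lights) is already established, so O(inform_checklist).
Premises 1, 7 do not contribute to this derivation.
Thus O(inform_checklist), which is F(not inform_checklist): not inform_checklist is forbidden.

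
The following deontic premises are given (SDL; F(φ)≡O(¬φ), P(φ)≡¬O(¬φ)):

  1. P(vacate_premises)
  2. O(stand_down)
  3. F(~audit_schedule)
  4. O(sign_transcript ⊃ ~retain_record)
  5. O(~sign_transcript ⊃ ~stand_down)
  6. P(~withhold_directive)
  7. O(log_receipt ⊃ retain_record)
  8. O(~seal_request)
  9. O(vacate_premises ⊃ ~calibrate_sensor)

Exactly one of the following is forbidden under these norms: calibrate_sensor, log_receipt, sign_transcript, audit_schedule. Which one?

From premise 2 we have O(stand_down).
Premise 5, O(~sign_transcript ⊃ ~stand_down), contraposes to O(stand_down ⊃ sign_transcript); with O(stand_down) we get O(sign_transcript).
Premise 4 is O(sign_transcript ⊃ ~retain_record); since O(sign_transcript), deontic closure gives O(~retain_record).
Premise 7 is O(log_receipt ⊃ retain_record); contrapositively O(~retain_record ⊃ ~log_receipt). Since O(~retain_record) holds, K gives O(~log_receipt).
So O(~log_receipt) holds, i.e. log_receipt is forbidden. None of the other listed options is forbidden under the premises.

log_receipt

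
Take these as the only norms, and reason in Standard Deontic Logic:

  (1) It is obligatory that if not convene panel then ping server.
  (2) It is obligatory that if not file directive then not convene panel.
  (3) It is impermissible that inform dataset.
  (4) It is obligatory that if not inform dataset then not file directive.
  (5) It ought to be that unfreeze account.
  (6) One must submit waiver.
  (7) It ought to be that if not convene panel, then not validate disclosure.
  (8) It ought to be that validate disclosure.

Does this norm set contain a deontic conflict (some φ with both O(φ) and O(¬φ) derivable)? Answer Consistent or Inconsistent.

Premise 8 states O(validate_disclosure) outright.
Premise 7 is O(¬convene_panel → ¬validate_disclosure); contrapositively O(validate_disclosure → convene_panel). Since O(validate_disclosure) holds, K gives O(convene_panel).
The contrapositive of premise 2 (O(¬file_directive → ¬convene_panel)) is O(convene_panel → file_directive), and O(convene_panel) is already established, so O(file_directive).
The contrapositive of premise 4 (O(¬inform_dataset → ¬file_directive)) is O(file_directive → inform_dataset), and O(file_directive) is already established, so O(inform_dataset).
But premise 3, F(inform_dataset), means O(¬inform_dataset).
We now have both O(inform_dataset) and O(¬inform_dataset) — inform_dataset is simultaneously obligatory and forbidden, violating the D-axiom.

Inconsistent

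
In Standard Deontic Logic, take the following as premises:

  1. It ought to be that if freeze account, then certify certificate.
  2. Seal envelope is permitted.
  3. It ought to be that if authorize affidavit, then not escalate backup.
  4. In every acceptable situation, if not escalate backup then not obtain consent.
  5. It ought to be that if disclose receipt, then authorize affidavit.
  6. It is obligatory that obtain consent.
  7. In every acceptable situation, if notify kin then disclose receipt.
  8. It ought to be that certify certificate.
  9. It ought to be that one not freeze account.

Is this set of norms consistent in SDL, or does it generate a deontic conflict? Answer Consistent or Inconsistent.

Consistent

Premise 1 is O(freeze_account → certify_certificate); even if O(certify_certificate) held, inferring O(freeze_account) would be affirming the consequent — invalid.
So O(freeze_account) is not derivable, and the apparent clash with O(¬freeze_account) does not arise.
A world satisfying every obligation exists (e.g. authorize_affidavit=false, certify_certificate=true, disclose_receipt=false, escalate_backup=true, freeze_account=false, notify_kin=false, obtain_consent=true, seal_envelope=false); no atom is both obligatory and forbidden, so the set is consistent.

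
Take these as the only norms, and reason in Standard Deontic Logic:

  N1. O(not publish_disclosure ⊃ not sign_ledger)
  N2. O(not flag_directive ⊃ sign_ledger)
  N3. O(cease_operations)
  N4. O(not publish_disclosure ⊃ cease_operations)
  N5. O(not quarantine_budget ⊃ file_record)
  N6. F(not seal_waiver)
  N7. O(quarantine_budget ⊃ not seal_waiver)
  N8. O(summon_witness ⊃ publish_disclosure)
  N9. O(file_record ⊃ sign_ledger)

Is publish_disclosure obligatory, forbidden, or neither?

Premise 6 is F(not seal_waiver), i.e. O(seal_waiver).
The contrapositive of premise 7 (O(quarantine_budget ⊃ not seal_waiver)) is O(seal_waiver ⊃ not quarantine_budget), and O(seal_waiver) is already established, so O(not quarantine_budget).
With premise 5, O(not quarantine_budget ⊃ file_record), the K-axiom yields O(file_record).
With premise 9, O(file_record ⊃ sign_ledger), the K-axiom yields O(sign_ledger).
The contrapositive of premise 1 (O(not publish_disclosure ⊃ not sign_ledger)) is O(sign_ledger ⊃ publish_disclosure), and O(sign_ledger) is already established, so O(publish_disclosure).
Premises 2, 3, 4, 8 do not contribute to this derivation.
Hence publish_disclosure is obligatory.

Obligatory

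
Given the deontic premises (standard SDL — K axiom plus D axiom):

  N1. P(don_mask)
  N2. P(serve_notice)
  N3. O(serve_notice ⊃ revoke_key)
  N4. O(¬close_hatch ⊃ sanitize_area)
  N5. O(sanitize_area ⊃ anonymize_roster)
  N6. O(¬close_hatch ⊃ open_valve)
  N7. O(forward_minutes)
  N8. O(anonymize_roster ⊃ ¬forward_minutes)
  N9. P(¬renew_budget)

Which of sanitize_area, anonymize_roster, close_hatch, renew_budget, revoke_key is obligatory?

Premise 7 states O(forward_minutes) outright.
The contrapositive of premise 8 (O(anonymize_roster ⊃ ¬forward_minutes)) is O(forward_minutes ⊃ ¬anonymize_roster), and O(forward_minutes) is already established, so O(¬anonymize_roster).
Premise 5, O(sanitize_area ⊃ anonymize_roster), contraposes to O(¬anonymize_roster ⊃ ¬sanitize_area); with O(¬anonymize_roster) we get O(¬sanitize_area).
The contrapositive of premise 4 (O(¬close_hatch ⊃ sanitize_area)) is O(¬sanitize_area ⊃ close_hatch), and O(¬sanitize_area) is already established, so O(close_hatch).
So O(close_hatch) holds — close_hatch is obligatory. None of the other listed options is made obligatory by any chain of premises.

close_hatch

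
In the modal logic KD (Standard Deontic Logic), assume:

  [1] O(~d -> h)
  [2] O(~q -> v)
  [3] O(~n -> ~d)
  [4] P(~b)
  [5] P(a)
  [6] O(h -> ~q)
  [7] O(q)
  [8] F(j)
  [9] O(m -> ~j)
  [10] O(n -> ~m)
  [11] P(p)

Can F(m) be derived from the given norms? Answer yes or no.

Premise 7 gives O(q).
Premise 6, O(h -> ~q), contraposes to O(q -> ~h); with O(q) we get O(~h).
The contrapositive of premise 1 (O(~d -> h)) is O(~h -> d), and O(~h) is already established, so O(d).
Premise 3, O(~n -> ~d), contraposes to O(d -> n); with O(d) we get O(n).
From O(n) and premise 10, O(n -> ~m), we obtain O(~m).
Premises 2, 4, 5, 8, 9, 11 do not contribute to this derivation.
So O(~m) holds, i.e. F(m). The claim follows.

Yes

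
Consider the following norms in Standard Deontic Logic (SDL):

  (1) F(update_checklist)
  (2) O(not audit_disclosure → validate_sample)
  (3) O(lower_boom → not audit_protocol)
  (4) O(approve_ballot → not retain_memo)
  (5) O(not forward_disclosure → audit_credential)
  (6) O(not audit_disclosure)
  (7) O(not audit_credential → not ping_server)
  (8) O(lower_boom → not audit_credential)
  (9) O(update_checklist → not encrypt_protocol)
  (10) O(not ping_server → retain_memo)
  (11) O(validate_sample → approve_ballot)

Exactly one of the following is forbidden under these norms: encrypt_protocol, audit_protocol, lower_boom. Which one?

Premise 6 states O(not audit_disclosure) outright.
Applying K to premise 2 (O(not audit_disclosure → validate_sample)) and O(not audit_disclosure) yields O(validate_sample).
From O(validate_sample) and premise 11, O(validate_sample → approve_ballot), we obtain O(approve_ballot).
From O(approve_ballot) and premise 4, O(approve_ballot → not retain_memo), we obtain O(not retain_memo).
Premise 10 is O(not ping_server → retain_memo); contrapositively O(not retain_memo → ping_server). Since O(not retain_memo) holds, K gives O(ping_server).
Premise 7, O(not audit_credential → not ping_server), contraposes to O(ping_server → audit_credential); with O(ping_server) we get O(audit_credential).
Premise 8, O(lower_boom → not audit_credential), contraposes to O(audit_credential → not lower_boom); with O(audit_credential) we get O(not lower_boom).
So O(not lower_boom) holds, i.e. lower_boom is forbidden. None of the other listed options is forbidden under the premises.

lower_boom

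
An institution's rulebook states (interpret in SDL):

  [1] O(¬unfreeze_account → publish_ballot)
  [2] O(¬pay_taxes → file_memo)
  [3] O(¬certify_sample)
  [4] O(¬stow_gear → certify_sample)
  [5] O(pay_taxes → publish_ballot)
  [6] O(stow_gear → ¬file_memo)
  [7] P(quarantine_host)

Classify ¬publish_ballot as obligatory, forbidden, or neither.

Forbidden

Premise 3 states O(¬certify_sample) outright.
Premise 4 is O(¬stow_gear → certify_sample); contrapositively O(¬certify_sample → stow_gear). Since O(¬certify_sample) holds, K gives O(stow_gear).
From O(stow_gear) and premise 6, O(stow_gear → ¬file_memo), we obtain O(¬file_memo).
Premise 2 is O(¬pay_taxes → file_memo); contrapositively O(¬file_memo → pay_taxes). Since O(¬file_memo) holds, K gives O(pay_taxes).
With premise 5, O(pay_taxes → publish_ballot), the K-axiom yields O(publish_ballot).
Premises 1, 7 do not contribute to this derivation.
Thus O(publish_ballot), which is F(¬publish_ballot): ¬publish_ballot is forbidden.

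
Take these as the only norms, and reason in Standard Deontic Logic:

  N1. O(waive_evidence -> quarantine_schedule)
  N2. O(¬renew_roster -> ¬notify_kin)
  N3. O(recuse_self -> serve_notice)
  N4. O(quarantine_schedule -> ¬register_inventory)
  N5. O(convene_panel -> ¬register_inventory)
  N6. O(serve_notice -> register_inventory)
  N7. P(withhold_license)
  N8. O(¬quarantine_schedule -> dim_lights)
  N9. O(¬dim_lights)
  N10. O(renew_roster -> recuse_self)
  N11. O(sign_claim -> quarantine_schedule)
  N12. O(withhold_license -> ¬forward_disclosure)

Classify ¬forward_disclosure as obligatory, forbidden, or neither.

Neither

Premise 12 is O(withhold_license -> ¬forward_disclosure), but O(withhold_license) is not derivable from the premises (the permission P(withhold_license) asserts only ¬O(¬withhold_license), not O(withhold_license)), so it does not yield O(¬forward_disclosure).
No premise or chain of K-axiom applications forces O(¬forward_disclosure), and none forces O(forward_disclosure). So ¬forward_disclosure is neither obligatory nor forbidden under these norms.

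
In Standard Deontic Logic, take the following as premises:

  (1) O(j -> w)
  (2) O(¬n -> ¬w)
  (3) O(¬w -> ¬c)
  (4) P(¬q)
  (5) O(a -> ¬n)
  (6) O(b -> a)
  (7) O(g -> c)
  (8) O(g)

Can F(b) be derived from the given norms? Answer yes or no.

Yes

Premise 8 states O(g) outright.
From O(g) and premise 7, O(g -> c), we obtain O(c).
The contrapositive of premise 3 (O(¬w -> ¬c)) is O(c -> w), and O(c) is already established, so O(w).
Premise 2 is O(¬n -> ¬w); contrapositively O(w -> n). Since O(w) holds, K gives O(n).
Premise 5 is O(a -> ¬n); contrapositively O(n -> ¬a). Since O(n) holds, K gives O(¬a).
Premise 6 is O(b -> a); contrapositively O(¬a -> ¬b). Since O(¬a) holds, K gives O(¬b).
Premises 1, 4 do not contribute to this derivation.
So O(¬b) holds, i.e. F(b). The claim follows.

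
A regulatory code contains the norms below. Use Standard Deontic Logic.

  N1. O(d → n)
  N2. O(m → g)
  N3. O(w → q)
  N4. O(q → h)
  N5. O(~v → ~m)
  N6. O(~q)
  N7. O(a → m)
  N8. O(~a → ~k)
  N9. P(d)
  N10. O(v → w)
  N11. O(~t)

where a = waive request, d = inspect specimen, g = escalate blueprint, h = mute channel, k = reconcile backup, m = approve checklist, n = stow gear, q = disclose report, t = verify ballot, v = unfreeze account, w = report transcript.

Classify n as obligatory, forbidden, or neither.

Premise 1 is O(d → n), but O(d) is not derivable from the premises (the permission P(d) asserts only ~O(~d), not O(d)), so it does not yield O(n).
No premise or chain of K-axiom applications forces O(n), and none forces O(~n). So n is neither obligatory nor forbidden under these norms.

Neither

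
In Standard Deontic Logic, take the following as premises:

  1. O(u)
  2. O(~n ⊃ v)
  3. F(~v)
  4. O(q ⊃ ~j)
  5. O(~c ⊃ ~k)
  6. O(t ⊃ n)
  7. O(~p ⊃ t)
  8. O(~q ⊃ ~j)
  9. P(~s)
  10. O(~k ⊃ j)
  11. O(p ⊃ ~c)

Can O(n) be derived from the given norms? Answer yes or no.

Yes

Premises 4 and 8 cover both cases: O(q ⊃ ~j) and O(~q ⊃ ~j). Since q ∨ ~q is a tautology, O(~j) follows.
The contrapositive of premise 10 (O(~k ⊃ j)) is O(~j ⊃ k), and O(~j) is already established, so O(k).
The contrapositive of premise 5 (O(~c ⊃ ~k)) is O(k ⊃ c), and O(k) is already established, so O(c).
Premise 11 is O(p ⊃ ~c); contrapositively O(c ⊃ ~p). Since O(c) holds, K gives O(~p).
Applying K to premise 7 (O(~p ⊃ t)) and O(~p) yields O(t).
With premise 6, O(t ⊃ n), the K-axiom yields O(n).
Premises 1, 2, 3, 9 do not contribute to this derivation.
So O(n) follows.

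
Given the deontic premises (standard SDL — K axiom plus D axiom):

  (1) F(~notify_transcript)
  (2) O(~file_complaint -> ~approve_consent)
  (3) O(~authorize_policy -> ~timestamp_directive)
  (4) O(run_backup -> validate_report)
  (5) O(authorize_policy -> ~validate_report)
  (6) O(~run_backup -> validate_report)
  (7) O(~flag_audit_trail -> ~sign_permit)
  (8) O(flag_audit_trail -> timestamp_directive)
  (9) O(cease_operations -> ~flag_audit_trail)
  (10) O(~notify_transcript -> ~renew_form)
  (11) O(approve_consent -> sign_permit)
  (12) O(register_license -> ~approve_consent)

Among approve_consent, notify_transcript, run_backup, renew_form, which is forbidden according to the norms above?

approve_consent

Premises 4 and 6 cover both cases: O(run_backup -> validate_report) and O(~run_backup -> validate_report). Since run_backup ∨ ~run_backup is a tautology, O(validate_report) follows.
Premise 5, O(authorize_policy -> ~validate_report), contraposes to O(validate_report -> ~authorize_policy); with O(validate_report) we get O(~authorize_policy).
Premise 3 is O(~authorize_policy -> ~timestamp_directive); since O(~authorize_policy), deontic closure gives O(~timestamp_directive).
Premise 8, O(flag_audit_trail -> timestamp_directive), contraposes to O(~timestamp_directive -> ~flag_audit_trail); with O(~timestamp_directive) we get O(~flag_audit_trail).
With premise 7, O(~flag_audit_trail -> ~sign_permit), the K-axiom yields O(~sign_permit).
The contrapositive of premise 11 (O(approve_consent -> sign_permit)) is O(~sign_permit -> ~approve_consent), and O(~sign_permit) is already established, so O(~approve_consent).
So O(~approve_consent) holds, i.e. approve_consent is forbidden. None of the other listed options is forbidden under the premises.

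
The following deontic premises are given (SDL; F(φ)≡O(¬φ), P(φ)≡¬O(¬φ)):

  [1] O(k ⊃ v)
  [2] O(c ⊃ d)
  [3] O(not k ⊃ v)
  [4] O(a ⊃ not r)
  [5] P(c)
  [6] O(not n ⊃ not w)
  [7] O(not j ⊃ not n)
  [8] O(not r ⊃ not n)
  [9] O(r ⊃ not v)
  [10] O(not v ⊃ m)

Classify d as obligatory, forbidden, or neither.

Neither

Premise 2 is O(c ⊃ d), but O(c) is not derivable from the premises (the permission P(c) asserts only not O(not c), not O(c)), so it does not yield O(d).
No premise or chain of K-axiom applications forces O(d), and none forces O(not d). So d is neither obligatory nor forbidden under these norms.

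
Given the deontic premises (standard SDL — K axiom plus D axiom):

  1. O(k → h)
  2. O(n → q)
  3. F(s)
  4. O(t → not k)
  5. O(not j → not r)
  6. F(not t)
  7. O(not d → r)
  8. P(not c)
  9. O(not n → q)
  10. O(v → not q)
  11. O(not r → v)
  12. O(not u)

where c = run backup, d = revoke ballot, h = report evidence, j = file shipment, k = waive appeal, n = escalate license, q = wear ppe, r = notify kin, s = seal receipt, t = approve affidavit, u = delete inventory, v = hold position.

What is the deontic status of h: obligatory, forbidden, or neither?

Neither

Premise 1 is O(k → h), but O(k) is not derivable from the premises, so it does not yield O(h).
No premise or chain of K-axiom applications forces O(h), and none forces O(not h). So h is neither obligatory nor forbidden under these norms.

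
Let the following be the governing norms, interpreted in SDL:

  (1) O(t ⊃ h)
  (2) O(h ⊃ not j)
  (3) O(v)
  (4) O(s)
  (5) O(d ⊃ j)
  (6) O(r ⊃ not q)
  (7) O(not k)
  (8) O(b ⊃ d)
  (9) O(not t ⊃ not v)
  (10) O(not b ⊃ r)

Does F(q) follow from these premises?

Yes

From premise 3 we have O(v).
Premise 9 is O(not t ⊃ not v); contrapositively O(v ⊃ t). Since O(v) holds, K gives O(t).
From O(t) and premise 1, O(t ⊃ h), we obtain O(h).
From O(h) and premise 2, O(h ⊃ not j), we obtain O(not j).
Premise 5, O(d ⊃ j), contraposes to O(not j ⊃ not d); with O(not j) we get O(not d).
Premise 8 is O(b ⊃ d); contrapositively O(not d ⊃ not b). Since O(not d) holds, K gives O(not b).
From O(not b) and premise 10, O(not b ⊃ r), we obtain O(r).
Applying K to premise 6 (O(r ⊃ not q)) and O(r) yields O(not q).
Premises 4, 7 do not contribute to this derivation.
So O(not q) holds, i.e. F(q). The claim follows.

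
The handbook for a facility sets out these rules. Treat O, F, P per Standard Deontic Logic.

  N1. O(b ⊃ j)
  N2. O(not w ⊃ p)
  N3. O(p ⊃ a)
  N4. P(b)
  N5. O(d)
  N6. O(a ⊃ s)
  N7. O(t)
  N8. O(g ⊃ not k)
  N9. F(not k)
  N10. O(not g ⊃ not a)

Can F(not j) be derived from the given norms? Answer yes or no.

Premise 1 is O(b ⊃ j), but O(b) is not derivable from the premises (the permission P(b) asserts only not O(not b), not O(b)), so it does not yield O(j).
No other premise forces O(j). An ideal world satisfying every premise can still have not j true, so F(not j) is not derivable.

No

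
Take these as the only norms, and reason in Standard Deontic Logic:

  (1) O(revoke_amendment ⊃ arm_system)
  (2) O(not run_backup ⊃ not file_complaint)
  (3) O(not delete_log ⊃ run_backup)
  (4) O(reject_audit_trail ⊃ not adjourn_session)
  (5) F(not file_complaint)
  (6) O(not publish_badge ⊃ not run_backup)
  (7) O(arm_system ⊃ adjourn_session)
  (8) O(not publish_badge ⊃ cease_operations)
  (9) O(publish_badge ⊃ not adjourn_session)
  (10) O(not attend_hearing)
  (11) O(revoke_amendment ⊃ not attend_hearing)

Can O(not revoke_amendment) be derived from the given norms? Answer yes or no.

Yes

Premise 5 is F(not file_complaint), i.e. O(file_complaint).
The contrapositive of premise 2 (O(not run_backup ⊃ not file_complaint)) is O(file_complaint ⊃ run_backup), and O(file_complaint) is already established, so O(run_backup).
Premise 6, O(not publish_badge ⊃ not run_backup), contraposes to O(run_backup ⊃ publish_badge); with O(run_backup) we get O(publish_badge).
Applying K to premise 9 (O(publish_badge ⊃ not adjourn_session)) and O(publish_badge) yields O(not adjourn_session).
The contrapositive of premise 7 (O(arm_system ⊃ adjourn_session)) is O(not adjourn_session ⊃ not arm_system), and O(not adjourn_session) is already established, so O(not arm_system).
The contrapositive of premise 1 (O(revoke_amendment ⊃ arm_system)) is O(not arm_system ⊃ not revoke_amendment), and O(not arm_system) is already established, so O(not revoke_amendment).
Premises 3, 4, 8, 10, 11 do not contribute to this derivation.
So O(not revoke_amendment) follows.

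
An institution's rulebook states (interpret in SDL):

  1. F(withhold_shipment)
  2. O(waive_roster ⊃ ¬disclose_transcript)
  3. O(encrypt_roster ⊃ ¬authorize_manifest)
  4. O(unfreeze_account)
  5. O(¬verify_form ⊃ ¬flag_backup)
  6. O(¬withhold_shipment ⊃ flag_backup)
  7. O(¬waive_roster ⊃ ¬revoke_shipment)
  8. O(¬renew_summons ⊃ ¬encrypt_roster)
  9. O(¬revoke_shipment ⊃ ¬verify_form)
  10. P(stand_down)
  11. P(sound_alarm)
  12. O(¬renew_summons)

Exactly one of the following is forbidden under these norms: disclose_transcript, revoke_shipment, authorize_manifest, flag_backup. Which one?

disclose_transcript

F(withhold_shipment) at premise 1 means O(¬withhold_shipment).
Applying K to premise 6 (O(¬withhold_shipment ⊃ flag_backup)) and O(¬withhold_shipment) yields O(flag_backup).
Premise 5, O(¬verify_form ⊃ ¬flag_backup), contraposes to O(flag_backup ⊃ verify_form); with O(flag_backup) we get O(verify_form).
Premise 9 is O(¬revoke_shipment ⊃ ¬verify_form); contrapositively O(verify_form ⊃ revoke_shipment). Since O(verify_form) holds, K gives O(revoke_shipment).
Premise 7 is O(¬waive_roster ⊃ ¬revoke_shipment); contrapositively O(revoke_shipment ⊃ waive_roster). Since O(revoke_shipment) holds, K gives O(waive_roster).
Applying K to premise 2 (O(waive_roster ⊃ ¬disclose_transcript)) and O(waive_roster) yields O(¬disclose_transcript).
So O(¬disclose_transcript) holds, i.e. disclose_transcript is forbidden. None of the other listed options is forbidden under the premises.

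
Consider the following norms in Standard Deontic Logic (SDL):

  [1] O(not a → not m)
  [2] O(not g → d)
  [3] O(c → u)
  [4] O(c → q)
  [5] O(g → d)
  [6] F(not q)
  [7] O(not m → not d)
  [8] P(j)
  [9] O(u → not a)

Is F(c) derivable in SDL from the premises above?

Premises 5 and 2 are O(g → d) and O(not g → d); every ideal world satisfies g or not g, so in either case d holds — hence O(d).
The contrapositive of premise 7 (O(not m → not d)) is O(d → m), and O(d) is already established, so O(m).
Premise 1 is O(not a → not m); contrapositively O(m → a). Since O(m) holds, K gives O(a).
Premise 9, O(u → not a), contraposes to O(a → not u); with O(a) we get O(not u).
Premise 3 is O(c → u); contrapositively O(not u → not c). Since O(not u) holds, K gives O(not c).
Premises 4, 6, 8 do not contribute to this derivation.
So O(not c) holds, i.e. F(c). The claim follows.

Yes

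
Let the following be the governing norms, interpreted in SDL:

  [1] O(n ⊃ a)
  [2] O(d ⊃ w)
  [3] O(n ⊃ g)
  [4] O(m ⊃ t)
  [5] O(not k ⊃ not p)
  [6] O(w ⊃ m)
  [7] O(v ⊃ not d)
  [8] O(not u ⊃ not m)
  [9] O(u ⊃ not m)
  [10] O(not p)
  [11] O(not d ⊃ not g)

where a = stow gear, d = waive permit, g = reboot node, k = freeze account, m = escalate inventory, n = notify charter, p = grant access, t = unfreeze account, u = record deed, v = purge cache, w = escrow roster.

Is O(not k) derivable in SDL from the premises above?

Premise 5 is O(not k ⊃ not p); even if O(not p) held, inferring O(not k) would be affirming the consequent — invalid.
No other premise forces O(not k). An ideal world satisfying every premise can still have not k false, so O(not k) is not derivable.

No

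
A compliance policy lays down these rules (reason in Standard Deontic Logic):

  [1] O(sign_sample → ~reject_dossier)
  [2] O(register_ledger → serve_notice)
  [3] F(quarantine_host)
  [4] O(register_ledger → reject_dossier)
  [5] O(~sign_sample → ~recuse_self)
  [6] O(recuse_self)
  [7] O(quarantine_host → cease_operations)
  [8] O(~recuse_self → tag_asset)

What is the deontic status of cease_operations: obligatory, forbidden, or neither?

Premise 7 is O(quarantine_host → cease_operations), but O(quarantine_host) is not derivable from the premises, so it does not yield O(cease_operations).
No premise or chain of K-axiom applications forces O(cease_operations), and none forces O(~cease_operations). So cease_operations is neither obligatory nor forbidden under these norms.

Neither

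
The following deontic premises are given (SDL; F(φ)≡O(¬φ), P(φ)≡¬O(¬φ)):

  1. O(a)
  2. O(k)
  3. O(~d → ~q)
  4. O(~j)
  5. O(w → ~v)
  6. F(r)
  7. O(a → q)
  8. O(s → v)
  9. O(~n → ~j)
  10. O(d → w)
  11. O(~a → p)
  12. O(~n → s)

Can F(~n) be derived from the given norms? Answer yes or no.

Premise 1 gives O(a).
Applying K to premise 7 (O(a → q)) and O(a) yields O(q).
Premise 3, O(~d → ~q), contraposes to O(q → d); with O(q) we get O(d).
Premise 10 is O(d → w); since O(d), deontic closure gives O(w).
With premise 5, O(w → ~v), the K-axiom yields O(~v).
Premise 8, O(s → v), contraposes to O(~v → ~s); with O(~v) we get O(~s).
Premise 12 is O(~n → s); contrapositively O(~s → n). Since O(~s) holds, K gives O(n).
Premises 2, 4, 6, 9, 11 do not contribute to this derivation.
So O(n) holds, i.e. F(~n). The claim follows.

Yes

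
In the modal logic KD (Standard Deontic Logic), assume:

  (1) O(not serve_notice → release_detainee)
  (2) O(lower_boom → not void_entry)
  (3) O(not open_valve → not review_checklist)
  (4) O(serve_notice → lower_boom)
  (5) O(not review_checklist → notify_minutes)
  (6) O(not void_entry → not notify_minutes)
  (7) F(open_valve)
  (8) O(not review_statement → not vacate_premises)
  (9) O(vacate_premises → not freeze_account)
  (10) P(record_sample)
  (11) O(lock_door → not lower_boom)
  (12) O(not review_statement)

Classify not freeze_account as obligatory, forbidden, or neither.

Premise 9 is O(vacate_premises → not freeze_account), but O(vacate_premises) is not derivable from the premises, so it does not yield O(not freeze_account).
No premise or chain of K-axiom applications forces O(not freeze_account), and none forces O(freeze_account). So not freeze_account is neither obligatory nor forbidden under these norms.

Neither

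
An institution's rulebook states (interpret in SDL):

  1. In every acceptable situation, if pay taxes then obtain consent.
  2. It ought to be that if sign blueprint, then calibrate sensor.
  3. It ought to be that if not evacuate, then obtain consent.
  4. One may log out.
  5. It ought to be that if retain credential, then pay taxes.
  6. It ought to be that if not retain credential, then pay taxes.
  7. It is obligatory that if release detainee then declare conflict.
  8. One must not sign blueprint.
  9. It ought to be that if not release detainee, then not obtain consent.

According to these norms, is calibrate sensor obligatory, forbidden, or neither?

Neither

Premise 2 is O(sign_blueprint → calibrate_sensor), but O(sign_blueprint) is not derivable from the premises, so it does not yield O(calibrate_sensor).
No premise or chain of K-axiom applications forces O(calibrate_sensor), and none forces O(¬calibrate_sensor). So calibrate_sensor is neither obligatory nor forbidden under these norms.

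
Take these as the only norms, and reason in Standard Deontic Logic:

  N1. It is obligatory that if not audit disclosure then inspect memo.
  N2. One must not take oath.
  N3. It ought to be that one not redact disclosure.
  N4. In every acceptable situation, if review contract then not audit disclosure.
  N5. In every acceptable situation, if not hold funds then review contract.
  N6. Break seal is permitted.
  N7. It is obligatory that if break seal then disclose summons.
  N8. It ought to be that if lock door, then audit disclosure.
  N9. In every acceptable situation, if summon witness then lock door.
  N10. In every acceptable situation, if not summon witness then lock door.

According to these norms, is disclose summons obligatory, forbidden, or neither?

Premise 7 is O(break_seal → disclose_summons), but O(break_seal) is not derivable from the premises (the permission P(break_seal) asserts only ¬O(¬break_seal), not O(break_seal)), so it does not yield O(disclose_summons).
No premise or chain of K-axiom applications forces O(disclose_summons), and none forces O(¬disclose_summons). So disclose_summons is neither obligatory nor forbidden under these norms.

Neither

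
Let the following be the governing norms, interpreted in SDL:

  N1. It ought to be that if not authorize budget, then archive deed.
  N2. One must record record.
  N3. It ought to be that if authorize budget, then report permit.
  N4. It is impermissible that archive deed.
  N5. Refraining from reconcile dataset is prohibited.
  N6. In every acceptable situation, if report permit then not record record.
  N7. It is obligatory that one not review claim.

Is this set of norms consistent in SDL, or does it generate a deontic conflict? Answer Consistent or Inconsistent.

Premise 4, F(archive_deed), is equivalent to O(¬archive_deed).
Premise 1, O(¬authorize_budget → archive_deed), contraposes to O(¬archive_deed → authorize_budget); with O(¬archive_deed) we get O(authorize_budget).
Premise 3 is O(authorize_budget → report_permit); since O(authorize_budget), deontic closure gives O(report_permit).
Premise 6 is O(report_permit → ¬record_record); since O(report_permit), deontic closure gives O(¬record_record).
However, premise 2 gives O(record_record).
We now have both O(¬record_record) and O(record_record) — record_record is simultaneously obligatory and forbidden, violating the D-axiom.

Inconsistent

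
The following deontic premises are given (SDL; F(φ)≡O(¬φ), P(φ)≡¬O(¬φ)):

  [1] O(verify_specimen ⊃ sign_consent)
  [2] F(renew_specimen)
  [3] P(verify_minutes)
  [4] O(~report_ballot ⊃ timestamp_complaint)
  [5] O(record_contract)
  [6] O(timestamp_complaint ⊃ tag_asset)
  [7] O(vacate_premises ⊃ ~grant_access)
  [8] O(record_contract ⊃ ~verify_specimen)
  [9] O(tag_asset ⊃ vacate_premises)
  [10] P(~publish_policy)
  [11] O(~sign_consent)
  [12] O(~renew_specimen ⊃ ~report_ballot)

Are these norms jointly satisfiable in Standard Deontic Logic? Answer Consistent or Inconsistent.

Premise 1 is O(verify_specimen ⊃ sign_consent), but O(verify_specimen) is not derivable from the premises, so it does not yield O(sign_consent).
So O(sign_consent) is not derivable, and the apparent clash with O(~sign_consent) does not arise.
A world satisfying every obligation exists (e.g. grant_access=false, publish_policy=false, record_contract=true, renew_specimen=false, report_ballot=false, sign_consent=false, tag_asset=true, timestamp_complaint=true, vacate_premises=true, verify_minutes=false, verify_specimen=false); no atom is both obligatory and forbidden, so the set is consistent.

Consistent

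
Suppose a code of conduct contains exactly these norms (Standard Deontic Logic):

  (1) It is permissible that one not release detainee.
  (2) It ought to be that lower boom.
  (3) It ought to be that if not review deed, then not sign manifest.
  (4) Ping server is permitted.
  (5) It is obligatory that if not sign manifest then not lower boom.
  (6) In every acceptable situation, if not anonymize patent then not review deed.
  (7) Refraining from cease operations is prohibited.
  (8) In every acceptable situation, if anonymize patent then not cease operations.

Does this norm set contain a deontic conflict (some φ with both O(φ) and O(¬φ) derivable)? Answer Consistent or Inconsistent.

Premise 2 states O(lower_boom) outright.
The contrapositive of premise 5 (O(¬sign_manifest → ¬lower_boom)) is O(lower_boom → sign_manifest), and O(lower_boom) is already established, so O(sign_manifest).
Premise 3 is O(¬review_deed → ¬sign_manifest); contrapositively O(sign_manifest → review_deed). Since O(sign_manifest) holds, K gives O(review_deed).
Premise 6 is O(¬anonymize_patent → ¬review_deed); contrapositively O(review_deed → anonymize_patent). Since O(review_deed) holds, K gives O(anonymize_patent).
From O(anonymize_patent) and premise 8, O(anonymize_patent → ¬cease_operations), we obtain O(¬cease_operations).
But premise 7, F(¬cease_operations), means O(cease_operations).
We now have both O(¬cease_operations) and O(cease_operations) — cease_operations is simultaneously obligatory and forbidden, violating the D-axiom.

Inconsistent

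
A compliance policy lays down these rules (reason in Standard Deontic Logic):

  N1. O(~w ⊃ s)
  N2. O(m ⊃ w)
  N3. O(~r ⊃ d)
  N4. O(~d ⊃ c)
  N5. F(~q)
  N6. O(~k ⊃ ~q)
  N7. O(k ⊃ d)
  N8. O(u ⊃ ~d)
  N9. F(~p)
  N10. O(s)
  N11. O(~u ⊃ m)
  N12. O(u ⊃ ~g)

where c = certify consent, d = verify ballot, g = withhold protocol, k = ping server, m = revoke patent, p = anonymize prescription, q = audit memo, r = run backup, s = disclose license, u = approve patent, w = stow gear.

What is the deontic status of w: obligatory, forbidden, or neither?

Obligatory

Premise 5 is F(~q), i.e. O(q).
Premise 6 is O(~k ⊃ ~q); contrapositively O(q ⊃ k). Since O(q) holds, K gives O(k).
Premise 7 is O(k ⊃ d); since O(k), deontic closure gives O(d).
The contrapositive of premise 8 (O(u ⊃ ~d)) is O(d ⊃ ~u), and O(d) is already established, so O(~u).
Applying K to premise 11 (O(~u ⊃ m)) and O(~u) yields O(m).
Premise 2 is O(m ⊃ w); since O(m), deontic closure gives O(w).
Premises 1, 3, 4, 9, 10, 12 do not contribute to this derivation.
Hence w is obligatory.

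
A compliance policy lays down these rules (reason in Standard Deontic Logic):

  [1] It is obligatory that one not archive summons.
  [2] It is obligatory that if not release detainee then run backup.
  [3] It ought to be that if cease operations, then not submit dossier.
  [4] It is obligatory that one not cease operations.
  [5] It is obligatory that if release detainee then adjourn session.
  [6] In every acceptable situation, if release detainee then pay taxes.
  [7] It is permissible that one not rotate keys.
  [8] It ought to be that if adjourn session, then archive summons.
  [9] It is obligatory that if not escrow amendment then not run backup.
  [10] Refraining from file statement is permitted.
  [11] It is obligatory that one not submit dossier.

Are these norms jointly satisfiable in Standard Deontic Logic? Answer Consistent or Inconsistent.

Premise 3 is O(cease_operations → ¬submit_dossier); even if O(¬submit_dossier) held, inferring O(cease_operations) would be affirming the consequent — invalid.
So O(cease_operations) is not derivable, and the apparent clash with O(¬cease_operations) does not arise.
A world satisfying every obligation exists (e.g. adjourn_session=false, archive_summons=false, cease_operations=false, escrow_amendment=true, file_statement=false, pay_taxes=false, release_detainee=false, rotate_keys=false, run_backup=true, submit_dossier=false); no atom is both obligatory and forbidden, so the set is consistent.

Consistent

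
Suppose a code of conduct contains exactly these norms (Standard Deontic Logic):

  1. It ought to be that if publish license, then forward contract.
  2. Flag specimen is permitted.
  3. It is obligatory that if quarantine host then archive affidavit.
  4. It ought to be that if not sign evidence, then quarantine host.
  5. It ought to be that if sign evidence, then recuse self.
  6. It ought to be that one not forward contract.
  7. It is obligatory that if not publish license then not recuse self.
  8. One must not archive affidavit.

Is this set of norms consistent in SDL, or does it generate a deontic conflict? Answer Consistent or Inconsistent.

F(archive_affidavit) at premise 8 means O(¬archive_affidavit).
Premise 3, O(quarantine_host → archive_affidavit), contraposes to O(¬archive_affidavit → ¬quarantine_host); with O(¬archive_affidavit) we get O(¬quarantine_host).
The contrapositive of premise 4 (O(¬sign_evidence → quarantine_host)) is O(¬quarantine_host → sign_evidence), and O(¬quarantine_host) is already established, so O(sign_evidence).
Applying K to premise 5 (O(sign_evidence → recuse_self)) and O(sign_evidence) yields O(recuse_self).
Premise 7, O(¬publish_license → ¬recuse_self), contraposes to O(recuse_self → publish_license); with O(recuse_self) we get O(publish_license).
With premise 1, O(publish_license → forward_contract), the K-axiom yields O(forward_contract).
Yet premise 6 states O(¬forward_contract).
We now have both O(forward_contract) and O(¬forward_contract) — forward_contract is simultaneously obligatory and forbidden, violating the D-axiom.

Inconsistent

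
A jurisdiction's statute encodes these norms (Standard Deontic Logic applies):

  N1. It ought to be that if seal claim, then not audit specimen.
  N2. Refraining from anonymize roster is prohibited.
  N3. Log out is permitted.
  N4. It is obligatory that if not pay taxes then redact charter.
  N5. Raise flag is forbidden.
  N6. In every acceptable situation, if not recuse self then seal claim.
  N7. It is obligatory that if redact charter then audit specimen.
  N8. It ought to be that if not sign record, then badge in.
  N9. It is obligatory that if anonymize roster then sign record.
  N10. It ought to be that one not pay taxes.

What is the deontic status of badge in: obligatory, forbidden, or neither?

Neither

Premise 8 is O(¬sign_record → badge_in), but O(¬sign_record) is not derivable from the premises, so it does not yield O(badge_in).
No premise or chain of K-axiom applications forces O(badge_in), and none forces O(¬badge_in). So badge_in is neither obligatory nor forbidden under these norms.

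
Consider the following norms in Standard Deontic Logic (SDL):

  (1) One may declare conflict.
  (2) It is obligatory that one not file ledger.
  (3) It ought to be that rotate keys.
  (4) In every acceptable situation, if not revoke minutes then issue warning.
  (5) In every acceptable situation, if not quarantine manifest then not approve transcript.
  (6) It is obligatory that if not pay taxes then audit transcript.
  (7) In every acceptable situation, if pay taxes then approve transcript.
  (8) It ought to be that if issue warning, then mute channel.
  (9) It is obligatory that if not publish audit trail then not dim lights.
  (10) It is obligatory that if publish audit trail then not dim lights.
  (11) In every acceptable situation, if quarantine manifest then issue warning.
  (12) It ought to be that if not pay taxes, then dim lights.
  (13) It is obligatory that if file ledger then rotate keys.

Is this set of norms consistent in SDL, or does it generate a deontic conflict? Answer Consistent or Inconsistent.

Consistent

Premise 13 is O(file_ledger → rotate_keys); even if O(rotate_keys) held, inferring O(file_ledger) would be affirming the consequent — invalid.
So O(file_ledger) is not derivable, and the apparent clash with O(¬file_ledger) does not arise.
A world satisfying every obligation exists (e.g. approve_transcript=true, audit_transcript=false, declare_conflict=false, dim_lights=false, file_ledger=false, issue_warning=true, mute_channel=true, pay_taxes=true, publish_audit_trail=false, quarantine_manifest=true, revoke_minutes=false, rotate_keys=true); no atom is both obligatory and forbidden, so the set is consistent.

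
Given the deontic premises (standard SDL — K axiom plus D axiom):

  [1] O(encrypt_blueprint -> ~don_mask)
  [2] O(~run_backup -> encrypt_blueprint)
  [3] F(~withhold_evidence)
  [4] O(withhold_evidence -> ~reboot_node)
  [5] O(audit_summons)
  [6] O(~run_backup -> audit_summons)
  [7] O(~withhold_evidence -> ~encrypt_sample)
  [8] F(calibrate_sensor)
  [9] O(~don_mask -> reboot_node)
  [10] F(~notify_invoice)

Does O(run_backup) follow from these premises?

Yes

Premise 3 is F(~withhold_evidence), i.e. O(withhold_evidence).
Premise 4 is O(withhold_evidence -> ~reboot_node); since O(withhold_evidence), deontic closure gives O(~reboot_node).
The contrapositive of premise 9 (O(~don_mask -> reboot_node)) is O(~reboot_node -> don_mask), and O(~reboot_node) is already established, so O(don_mask).
Premise 1 is O(encrypt_blueprint -> ~don_mask); contrapositively O(don_mask -> ~encrypt_blueprint). Since O(don_mask) holds, K gives O(~encrypt_blueprint).
The contrapositive of premise 2 (O(~run_backup -> encrypt_blueprint)) is O(~encrypt_blueprint -> run_backup), and O(~encrypt_blueprint) is already established, so O(run_backup).
Premises 5, 6, 7, 8, 10 do not contribute to this derivation.
So O(run_backup) follows.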